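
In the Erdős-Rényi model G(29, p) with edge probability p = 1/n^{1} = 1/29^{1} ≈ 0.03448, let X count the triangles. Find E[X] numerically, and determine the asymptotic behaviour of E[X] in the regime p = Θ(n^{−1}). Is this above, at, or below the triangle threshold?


Number of potential triangles: C(29, 3) = 3654.
Each occurs with probability p³ ≈ (0.03448)³ ≈ 4.100209e-05.
By linearity: E[X] = C(29, 3)·p³ ≈ 3654 · 4.100209e-05 ≈ 0.1498.
Here α = 1, so p = 1/n is exactly at the triangle threshold p ~ 1/n. Asymptotically E[X] → c³/6 = 1³/6 = 1/6 ≈ 0.1667, a bounded constant. In this regime the triangle count is asymptotically Poisson(c³/6).

E[X] ≈ 0.1498; in regime p = Θ(1/n^{1}) E[X] stays bounded (at the triangle threshold p ~ 1/n).


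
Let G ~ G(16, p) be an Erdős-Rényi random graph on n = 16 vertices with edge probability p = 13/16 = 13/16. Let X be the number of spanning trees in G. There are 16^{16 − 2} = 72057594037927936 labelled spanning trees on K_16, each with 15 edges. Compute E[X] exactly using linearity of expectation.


K_16 has 16^{16 − 2} = 72057594037927936 labelled spanning trees.
For each such spanning tree H, let X_H = 1 if all 15 edges of H are present in G. Then P[X_H = 1] = p^{15} = (13/16)^{15} = 51185893014090757/1152921504606846976.
Summing the indicators: E[X] = Σ_H E[X_H] = 72057594037927936 · p^{15} = 72057594037927936 · 51185893014090757/1152921504606846976 = 51185893014090757/16.
Numerically: E[X] ≈ 3.199e+15.

E[X] = 72057594037927936 · (13/16)^{15} = 51185893014090757/16 ≈ 3.199e+15.


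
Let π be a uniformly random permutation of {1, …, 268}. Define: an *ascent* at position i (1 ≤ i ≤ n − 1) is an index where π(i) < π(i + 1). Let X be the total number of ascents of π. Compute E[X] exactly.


Write X = Σ X_I over i = 1, …, 267, with X_I the indicator of one ascent.
There are 267 indicators.
For each fixed i, the pair (π(i), π(i+1)) is a uniformly random ordered pair of distinct values from {1, …, 268}; by symmetry P[π(i) < π(i+1)] = 1/2.
By linearity: E[X] = 267 · (1/2) = (268 − 1) · (1/2) = 267/2 ≈ 133.500000.

E[X] = 267/2 = 133.500000.


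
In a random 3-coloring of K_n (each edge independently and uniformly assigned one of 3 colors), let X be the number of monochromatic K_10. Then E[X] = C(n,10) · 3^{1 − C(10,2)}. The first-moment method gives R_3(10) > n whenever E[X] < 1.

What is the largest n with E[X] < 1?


We need C(n, 10) · 3^{1 − 45} < 1, i.e. C(n, 10) < 3^{45 − 1} = 984770902183611232881.
Check values of n near the boundary:
  n = 572: C(572, 10) = 954640815642161682606; 954640815642161682606 < 984770902183611232881? YES
  n = 573: C(573, 10) = 971597135635805762226; 971597135635805762226 < 984770902183611232881? YES
  n = 574: C(574, 10) = 988824035203816502691; 988824035203816502691 < 984770902183611232881? NO
The largest n with C(n, 10) < 984770902183611232881 is n = 573 (where E[X] = 35985079097622435638/36472996377170786403 ≈ 0.98662). Hence R_3(10) > 573, i.e. R_3(10) ≥ 574.

Largest n = 573; hence R_3(10) > 573.


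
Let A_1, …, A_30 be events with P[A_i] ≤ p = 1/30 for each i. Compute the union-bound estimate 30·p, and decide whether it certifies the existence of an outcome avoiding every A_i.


Union bound: P[∪_{i=1}^{30} A_i] ≤ Σ_i P[A_i] ≤ 30·p = 30·(1/30) = 1.
Numerically: 1 ≈ 1.000000.
Is 1 < 1? NO.
Since the bound 1 is ≥ 1, the union bound is uninformative here; it does NOT by itself certify existence.

30·p = 1 ≈ 1.000000; existence NOT certified by the union bound.


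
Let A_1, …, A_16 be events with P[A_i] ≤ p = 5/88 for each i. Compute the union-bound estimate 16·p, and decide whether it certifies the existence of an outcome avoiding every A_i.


Union bound: P[∪_{i=1}^{16} A_i] ≤ Σ_i P[A_i] ≤ 16·p = 16·(5/88) = 10/11.
Numerically: 10/11 ≈ 0.909091.
Is 10/11 < 1? YES.
Since P[∪ A_i] ≤ 10/11 < 1, the complement has P[∩ A_i^c] ≥ 1 − 10/11 = 1/11 > 0, so some outcome avoids every A_i.

16·p = 10/11 ≈ 0.909091; existence CERTIFIED by the union bound.


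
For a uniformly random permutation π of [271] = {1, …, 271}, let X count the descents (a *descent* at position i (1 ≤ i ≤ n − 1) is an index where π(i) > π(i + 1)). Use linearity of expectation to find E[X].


Write X = Σ X_I over i = 1, …, 270, with X_I the indicator of one descent.
There are 270 indicators.
For each fixed i, the pair (π(i), π(i+1)) is a uniformly random ordered pair of distinct values from {1, …, 271}; by symmetry P[π(i) > π(i+1)] = 1/2.
By linearity: E[X] = 270 · (1/2) = (271 − 1) · (1/2) = 135 ≈ 135.0000.

E[X] = 135 = 135.0000.


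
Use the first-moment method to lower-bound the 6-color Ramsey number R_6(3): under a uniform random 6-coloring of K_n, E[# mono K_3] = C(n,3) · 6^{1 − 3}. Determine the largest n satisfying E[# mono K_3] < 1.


We need C(n, 3) · 6^{1 − 3} < 1, i.e. C(n, 3) < 6^{3 − 1} = 36.
Check values of n near the boundary:
  n = 3: C(3, 3) = 1; 1 < 36? YES
  n = 4: C(4, 3) = 4; 4 < 36? YES
  n = 5: C(5, 3) = 10; 10 < 36? YES
  n = 6: C(6, 3) = 20; 20 < 36? YES
  n = 7: C(7, 3) = 35; 35 < 36? YES
  n = 8: C(8, 3) = 56; 56 < 36? NO
  n = 9: C(9, 3) = 84; 84 < 36? NO
  n = 10: C(10, 3) = 120; 120 < 36? NO
The largest n with C(n, 3) < 36 is n = 7 (where E[X] = 35/36 ≈ 0.972). Hence R_6(3) > 7, i.e. R_6(3) ≥ 8.

Largest n = 7; hence R_6(3) > 7.


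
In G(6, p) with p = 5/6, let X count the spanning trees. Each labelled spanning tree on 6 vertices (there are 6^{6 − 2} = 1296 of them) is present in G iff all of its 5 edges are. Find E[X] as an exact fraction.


K_6 has 6^{6 − 2} = 1296 labelled spanning trees.
For each such spanning tree H, let X_H = 1 if all 5 edges of H are present in G. Then P[X_H = 1] = p^{5} = (5/6)^{5} = 3125/7776.
Summing the indicators: E[X] = Σ_H E[X_H] = 1296 · p^{5} = 1296 · 3125/7776 = 3125/6.
Numerically: E[X] ≈ 520.8.

E[X] = 1296 · (5/6)^{5} = 3125/6 ≈ 520.8.


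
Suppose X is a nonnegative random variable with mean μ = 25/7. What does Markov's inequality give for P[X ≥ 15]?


μ = E[X] = 25/7, a = 15.
Markov: P[X ≥ 15] ≤ μ/a = (25/7)/15 = 5/21.
Numerically: ≈ 0.2381.
(Since a = 15 > μ = 3.5714, the bound 5/21 is < 1 and informative.)

P[X ≥ 15] ≤ 5/21 ≈ 0.2381.


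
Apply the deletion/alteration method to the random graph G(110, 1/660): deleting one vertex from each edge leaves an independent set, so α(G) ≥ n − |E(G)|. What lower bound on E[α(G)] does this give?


E[|E(G)|] = C(110, 2)·p = 5995 · (1/660) = 109/12.
E[α(G)] ≥ n − E[|E(G)|] = 110 − 109/12 = 1211/12.
Numerically: ≈ 100.917.
(This is only a lower bound; the true E[α(G)] may be larger.)

E[α(G)] ≥ 1211/12 ≈ 100.917.


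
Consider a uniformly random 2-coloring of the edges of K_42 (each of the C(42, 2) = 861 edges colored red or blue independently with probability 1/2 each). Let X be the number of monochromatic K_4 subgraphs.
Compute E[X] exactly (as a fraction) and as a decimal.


Let X = Σ_S X_S over the C(42, 4) = 111930 subsets S of size 4, where X_S = 1 if the K_4 on S is monochromatic.
For a fixed S, the K_4 on S has C(4, 2) = 6 edges. P[all 6 edges red] = (1/2)^6, and likewise for blue, so P[monochromatic] = 2·(1/2)^6 = 2^{1 − 6} = 1/32.
By linearity of expectation: E[X] = C(42, 4) · 2^{1 − 6} = 111930 · 1/32 = 55965/16.
Numerically: E[X] ≈ 3497.812500.

E[X] = C(42,4)·2^(1−C(4,2)) = 55965/16 ≈ 3497.812500.


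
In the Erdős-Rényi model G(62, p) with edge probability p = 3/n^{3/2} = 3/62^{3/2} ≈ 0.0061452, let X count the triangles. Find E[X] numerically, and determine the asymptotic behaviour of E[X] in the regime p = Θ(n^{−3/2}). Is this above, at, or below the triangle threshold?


Number of potential triangles: C(62, 3) = 37820.
Each occurs with probability p³ ≈ (0.0061452)³ ≈ 2.3206047e-07.
By linearity: E[X] = C(62, 3)·p³ ≈ 37820 · 2.3206047e-07 ≈ 0.00878.
Since α = 3/2 > 1, p = c/n^{3/2} = o(1/n) is below the triangle threshold p ~ 1/n. Asymptotically E[X] ~ (c³/6)·n^{3(1−α)} = (3³/6)·n^{-1.5} → 0, so by Markov's inequality G has no triangles w.h.p.

E[X] ≈ 0.00878; in regime p = Θ(1/n^{3/2}) E[X] tends to 0 (below the triangle threshold p ~ 1/n).


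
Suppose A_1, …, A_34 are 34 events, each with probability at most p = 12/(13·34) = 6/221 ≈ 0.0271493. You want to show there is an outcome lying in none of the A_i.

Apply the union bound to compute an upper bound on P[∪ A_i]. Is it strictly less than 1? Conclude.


Union bound: P[∪_{i=1}^{34} A_i] ≤ Σ_i P[A_i] ≤ 34·p = 34·(6/221) = 12/13.
Numerically: 12/13 ≈ 0.9230769.
Is 12/13 < 1? YES.
Since P[∪ A_i] ≤ 12/13 < 1, the complement has P[∩ A_i^c] ≥ 1 − 12/13 = 1/13 > 0, so some outcome avoids every A_i.

34·p = 12/13 ≈ 0.9230769; existence CERTIFIED by the union bound.


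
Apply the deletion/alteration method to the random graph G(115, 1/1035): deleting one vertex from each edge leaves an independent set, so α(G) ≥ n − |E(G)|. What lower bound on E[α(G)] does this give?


E[|E(G)|] = C(115, 2)·p = 6555 · (1/1035) = 19/3.
E[α(G)] ≥ n − E[|E(G)|] = 115 − 19/3 = 326/3.
Numerically: ≈ 108.666667.
(This is only a lower bound; the true E[α(G)] may be larger.)

E[α(G)] ≥ 326/3 ≈ 108.666667.


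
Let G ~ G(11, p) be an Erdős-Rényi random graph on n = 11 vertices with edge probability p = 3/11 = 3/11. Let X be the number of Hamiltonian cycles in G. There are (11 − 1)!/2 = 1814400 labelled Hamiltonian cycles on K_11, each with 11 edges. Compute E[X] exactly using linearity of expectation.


K_11 has (11 − 1)!/2 = 1814400 labelled Hamiltonian cycles.
For each such Hamiltonian cycle H, let X_H = 1 if all 11 edges of H are present in G. Then P[X_H = 1] = p^{11} = (3/11)^{11} = 177147/285311670611.
Summing the indicators: E[X] = Σ_H E[X_H] = 1814400 · p^{11} = 1814400 · 177147/285311670611 = 321415516800/285311670611.
Numerically: E[X] ≈ 1.13.

E[X] = 1814400 · (3/11)^{11} = 321415516800/285311670611 ≈ 1.13.


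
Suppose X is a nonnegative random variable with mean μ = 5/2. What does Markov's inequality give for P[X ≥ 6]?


μ = E[X] = 5/2, a = 6.
Markov: P[X ≥ 6] ≤ μ/a = (5/2)/6 = 5/12.
Numerically: ≈ 0.4167.
(Since a = 6 > μ = 2.5000, the bound 5/12 is < 1 and informative.)

P[X ≥ 6] ≤ 5/12 ≈ 0.4167.


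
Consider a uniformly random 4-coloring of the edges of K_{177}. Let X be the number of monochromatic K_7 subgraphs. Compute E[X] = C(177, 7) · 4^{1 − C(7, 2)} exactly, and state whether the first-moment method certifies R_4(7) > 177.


E[X] = C(177, 7) · 4^{1 − 21} = 957664425960 · 4^{−20} = 957664425960/1099511627776.
As a reduced fraction: E[X] = 119708053245/137438953472 ≈ 0.870991.
Is E[X] < 1? YES.
Since E[X] < 1, there exists a 4-coloring of K_{177} with no monochromatic K_7; hence R_4(7) > 177.

E[X] = 119708053245/137438953472 ≈ 0.870991; E[X] < 1, so R_4(7) > 177.


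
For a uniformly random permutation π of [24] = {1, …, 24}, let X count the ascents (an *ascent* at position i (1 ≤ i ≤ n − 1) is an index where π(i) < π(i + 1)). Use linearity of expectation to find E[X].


Write X = Σ X_I over i = 1, …, 23, with X_I the indicator of one ascent.
There are 23 indicators.
For each fixed i, the pair (π(i), π(i+1)) is a uniformly random ordered pair of distinct values from {1, …, 24}; by symmetry P[π(i) < π(i+1)] = 1/2.
By linearity: E[X] = 23 · (1/2) = (24 − 1) · (1/2) = 23/2 ≈ 11.5000.

E[X] = 23/2 = 11.5000.


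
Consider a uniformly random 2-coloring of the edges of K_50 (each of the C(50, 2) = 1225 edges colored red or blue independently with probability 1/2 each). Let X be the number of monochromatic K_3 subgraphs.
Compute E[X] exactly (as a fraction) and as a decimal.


Let X = Σ_S X_S over the C(50, 3) = 19600 subsets S of size 3, where X_S = 1 if the K_3 on S is monochromatic.
For a fixed S, the K_3 on S has C(3, 2) = 3 edges. P[all 3 edges red] = (1/2)^3, and likewise for blue, so P[monochromatic] = 2·(1/2)^3 = 2^{1 − 3} = 1/4.
By linearity: E[X] = C(50, 3) · 2^{1 − 3} = 19600 · 1/4 = 4900.
Numerically: E[X] ≈ 4900.00000.

E[X] = C(50,3)·2^(1−C(3,2)) = 4900 ≈ 4900.00000.


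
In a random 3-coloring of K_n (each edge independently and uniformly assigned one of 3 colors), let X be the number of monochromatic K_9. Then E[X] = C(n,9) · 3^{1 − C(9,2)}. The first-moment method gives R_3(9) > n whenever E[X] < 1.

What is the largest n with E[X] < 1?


We need C(n, 9) · 3^{1 − 36} < 1, i.e. C(n, 9) < 3^{36 − 1} = 50031545098999707.
Check values of n near the boundary:
  n = 297: C(297, 9) = 43842345008337645; 43842345008337645 < 50031545098999707? YES
  n = 298: C(298, 9) = 45207677551849890; 45207677551849890 < 50031545098999707? YES
  n = 299: C(299, 9) = 46610674441390059; 46610674441390059 < 50031545098999707? YES
  n = 300: C(300, 9) = 48052241692154700; 48052241692154700 < 50031545098999707? YES
  n = 301: C(301, 9) = 49533303936090975; 49533303936090975 < 50031545098999707? YES
  n = 302: C(302, 9) = 51054804739588650; 51054804739588650 < 50031545098999707? NO
The largest n with C(n, 9) < 50031545098999707 is n = 301 (where E[X] = 16511101312030325/16677181699666569 ≈ 0.990). Hence R_3(9) > 301, i.e. R_3(9) ≥ 302.

Largest n = 301; hence R_3(9) > 301.


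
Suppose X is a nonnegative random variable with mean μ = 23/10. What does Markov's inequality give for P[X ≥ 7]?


μ = E[X] = 23/10, a = 7.
Markov: P[X ≥ 7] ≤ μ/a = (23/10)/7 = 23/70.
Numerically: ≈ 0.329.
(Since a = 7 > μ = 2.300, the bound 23/70 is < 1 and informative.)

P[X ≥ 7] ≤ 23/70 ≈ 0.329.


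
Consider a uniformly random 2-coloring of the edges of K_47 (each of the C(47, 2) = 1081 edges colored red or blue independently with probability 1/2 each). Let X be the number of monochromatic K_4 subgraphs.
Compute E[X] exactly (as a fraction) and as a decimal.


Let X = Σ_S X_S over the C(47, 4) = 178365 subsets S of size 4, where X_S = 1 if the K_4 on S is monochromatic.
For a fixed S, the K_4 on S has C(4, 2) = 6 edges. P[all 6 edges red] = (1/2)^6, and likewise for blue, so P[monochromatic] = 2·(1/2)^6 = 2^{1 − 6} = 1/32.
Summing: E[X] = C(47, 4) · 2^{1 − 6} = 178365 · 1/32 = 178365/32.
Numerically: E[X] ≈ 5573.906250.

E[X] = C(47,4)·2^(1−C(4,2)) = 178365/32 ≈ 5573.906250.


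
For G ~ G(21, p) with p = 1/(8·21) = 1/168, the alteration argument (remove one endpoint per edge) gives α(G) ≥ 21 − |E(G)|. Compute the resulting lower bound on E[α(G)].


E[|E(G)|] = C(21, 2)·p = 210 · (1/168) = 5/4.
E[α(G)] ≥ n − E[|E(G)|] = 21 − 5/4 = 79/4.
Numerically: ≈ 19.750.
(This is only a lower bound; the true E[α(G)] may be larger.)

E[α(G)] ≥ 79/4 ≈ 19.750.


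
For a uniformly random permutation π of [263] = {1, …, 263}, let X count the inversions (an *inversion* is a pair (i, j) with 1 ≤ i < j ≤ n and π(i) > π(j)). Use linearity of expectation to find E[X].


Write X = Σ X_I over the C(263, 2) = 34453 pairs i < j, with X_I the indicator of one inversion.
There are 34453 indicators.
For each fixed pair i < j, the values π(i) and π(j) are two distinct elements of {1, …, 263} in uniformly random order; by symmetry P[π(i) > π(j)] = 1/2.
By linearity: E[X] = 34453 · (1/2) = C(263, 2) · (1/2) = 34453/2 = 34453/2 ≈ 17226.50000.

E[X] = 34453/2 = 17226.50000.


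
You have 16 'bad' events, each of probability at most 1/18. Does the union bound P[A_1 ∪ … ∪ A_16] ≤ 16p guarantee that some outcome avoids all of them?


Union bound: P[∪_{i=1}^{16} A_i] ≤ Σ_i P[A_i] ≤ 16·p = 16·(1/18) = 8/9.
Numerically: 8/9 ≈ 0.8889.
Is 8/9 < 1? YES.
Since P[∪ A_i] ≤ 8/9 < 1, the complement has P[∩ A_i^c] ≥ 1 − 8/9 = 1/9 > 0, so some outcome avoids every A_i.

16·p = 8/9 ≈ 0.8889; existence CERTIFIED by the union bound.


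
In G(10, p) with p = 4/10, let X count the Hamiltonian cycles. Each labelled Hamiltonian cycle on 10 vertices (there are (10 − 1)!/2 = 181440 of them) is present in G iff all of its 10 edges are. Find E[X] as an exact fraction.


K_10 has (10 − 1)!/2 = 181440 labelled Hamiltonian cycles.
For each such Hamiltonian cycle H, let X_H = 1 if all 10 edges of H are present in G. Then P[X_H = 1] = p^{10} = (2/5)^{10} = 1024/9765625.
By linearity: E[X] = Σ_H E[X_H] = 181440 · p^{10} = 181440 · 1024/9765625 = 37158912/1953125.
Numerically: E[X] ≈ 19.0254.

E[X] = 181440 · (2/5)^{10} = 37158912/1953125 ≈ 19.0254.


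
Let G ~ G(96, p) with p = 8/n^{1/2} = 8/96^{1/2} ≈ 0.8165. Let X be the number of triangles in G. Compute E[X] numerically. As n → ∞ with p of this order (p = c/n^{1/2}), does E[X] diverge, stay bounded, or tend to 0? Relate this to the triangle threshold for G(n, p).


Number of potential triangles: C(96, 3) = 142880.
Each occurs with probability p³ ≈ (0.8165)³ ≈ 5.4433105e-01.
By linearity: E[X] = C(96, 3)·p³ ≈ 142880 · 5.4433105e-01 ≈ 77774.02099.
Since α = 1/2 < 1, p = c/n^{1/2} ≫ 1/n is above the triangle threshold p ~ 1/n. Asymptotically E[X] ~ (c³/6)·n^{3(1−α)} = (8³/6)·n^{1.5} → ∞; triangles are abundant w.h.p.

E[X] ≈ 77774.02099; in regime p = Θ(1/n^{1/2}) E[X] diverges (above the triangle threshold p ~ 1/n).


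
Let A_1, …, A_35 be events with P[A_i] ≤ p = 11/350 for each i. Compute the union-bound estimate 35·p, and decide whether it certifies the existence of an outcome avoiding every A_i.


Union bound: P[∪_{i=1}^{35} A_i] ≤ Σ_i P[A_i] ≤ 35·p = 35·(11/350) = 11/10.
Numerically: 11/10 ≈ 1.1000.
Is 11/10 < 1? NO.
Since the bound 11/10 is ≥ 1, the union bound is uninformative here; it does NOT by itself certify existence.

35·p = 11/10 ≈ 1.1000; existence NOT certified by the union bound.


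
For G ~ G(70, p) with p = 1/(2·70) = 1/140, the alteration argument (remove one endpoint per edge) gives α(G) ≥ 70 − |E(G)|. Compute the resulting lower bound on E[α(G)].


E[|E(G)|] = C(70, 2)·p = 2415 · (1/140) = 69/4.
E[α(G)] ≥ n − E[|E(G)|] = 70 − 69/4 = 211/4.
Numerically: ≈ 52.750000.
(This is only a lower bound; the true E[α(G)] may be larger.)

E[α(G)] ≥ 211/4 ≈ 52.750000.


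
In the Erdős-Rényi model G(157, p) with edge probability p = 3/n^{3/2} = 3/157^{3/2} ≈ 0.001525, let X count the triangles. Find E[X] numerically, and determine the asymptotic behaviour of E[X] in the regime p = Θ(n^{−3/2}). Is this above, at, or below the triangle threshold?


Number of potential triangles: C(157, 3) = 632710.
Each occurs with probability p³ ≈ (0.001525)³ ≈ 3.546625e-09.
By linearity: E[X] = C(157, 3)·p³ ≈ 632710 · 3.546625e-09 ≈ 0.0022.
Since α = 3/2 > 1, p = c/n^{3/2} = o(1/n) is below the triangle threshold p ~ 1/n. Asymptotically E[X] ~ (c³/6)·n^{3(1−α)} = (3³/6)·n^{-1.5} → 0, so by Markov's inequality G has no triangles w.h.p.

E[X] ≈ 0.0022; in regime p = Θ(1/n^{3/2}) E[X] tends to 0 (below the triangle threshold p ~ 1/n).


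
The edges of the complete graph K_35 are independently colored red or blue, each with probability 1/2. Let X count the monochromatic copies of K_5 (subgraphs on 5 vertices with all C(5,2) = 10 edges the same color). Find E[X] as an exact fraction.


Let X = Σ_S X_S over the C(35, 5) = 324632 subsets S of size 5, where X_S = 1 if the K_5 on S is monochromatic.
For a fixed S, the K_5 on S has C(5, 2) = 10 edges. P[all 10 edges red] = (1/2)^10, and likewise for blue, so P[monochromatic] = 2·(1/2)^10 = 2^{1 − 10} = 1/512.
By linearity: E[X] = C(35, 5) · 2^{1 − 10} = 324632 · 1/512 = 40579/64.
Numerically: E[X] ≈ 634.04688.

E[X] = C(35,5)·2^(1−C(5,2)) = 40579/64 ≈ 634.04688.


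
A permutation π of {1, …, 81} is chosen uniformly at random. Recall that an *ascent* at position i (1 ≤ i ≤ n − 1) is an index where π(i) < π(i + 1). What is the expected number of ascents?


Write X = Σ X_I over i = 1, …, 80, with X_I the indicator of one ascent.
There are 80 indicators.
For each fixed i, the pair (π(i), π(i+1)) is a uniformly random ordered pair of distinct values from {1, …, 81}; by symmetry P[π(i) < π(i+1)] = 1/2.
By linearity: E[X] = 80 · (1/2) = (81 − 1) · (1/2) = 40 ≈ 40.00000.

E[X] = 40 = 40.00000.


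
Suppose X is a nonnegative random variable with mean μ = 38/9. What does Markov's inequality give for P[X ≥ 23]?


μ = E[X] = 38/9, a = 23.
Markov: P[X ≥ 23] ≤ μ/a = (38/9)/23 = 38/207.
Numerically: ≈ 0.18357.
(Since a = 23 > μ = 4.22222, the bound 38/207 is < 1 and informative.)

P[X ≥ 23] ≤ 38/207 ≈ 0.18357.


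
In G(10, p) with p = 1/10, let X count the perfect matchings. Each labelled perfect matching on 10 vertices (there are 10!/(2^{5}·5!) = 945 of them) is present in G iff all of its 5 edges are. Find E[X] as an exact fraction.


K_10 has 10!/(2^{5}·5!) = 945 labelled perfect matchings.
For each such perfect matching H, let X_H = 1 if all 5 edges of H are present in G. Then P[X_H = 1] = p^{5} = (1/10)^{5} = 1/100000.
By linearity: E[X] = Σ_H E[X_H] = 945 · p^{5} = 945 · 1/100000 = 189/20000.
Numerically: E[X] ≈ 0.00945.

E[X] = 945 · (1/10)^{5} = 189/20000 ≈ 0.00945.


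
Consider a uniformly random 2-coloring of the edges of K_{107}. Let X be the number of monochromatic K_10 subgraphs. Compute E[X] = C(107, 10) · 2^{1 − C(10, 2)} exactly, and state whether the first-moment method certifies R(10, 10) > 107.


E[X] = C(107, 10) · 2^{1 − 45} = 35137373005735 · 2^{−44} = 35137373005735/17592186044416.
As a reduced fraction: E[X] = 35137373005735/17592186044416 ≈ 1.997328.
Is E[X] < 1? NO.
Since E[X] ≥ 1, the first-moment bound is inconclusive at n = 107; it does NOT by itself certify R(10, 10) > 107.

E[X] = 35137373005735/17592186044416 ≈ 1.997328; E[X] ≥ 1; first-moment method inconclusive here.


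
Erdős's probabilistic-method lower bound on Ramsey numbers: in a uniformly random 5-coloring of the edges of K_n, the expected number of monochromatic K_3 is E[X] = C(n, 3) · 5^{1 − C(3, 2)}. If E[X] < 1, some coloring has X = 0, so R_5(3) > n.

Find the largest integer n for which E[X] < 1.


We need C(n, 3) · 5^{1 − 3} < 1, i.e. C(n, 3) < 5^{3 − 1} = 25.
Check values of n near the boundary:
  n = 3: C(3, 3) = 1; 1 < 25? YES
  n = 4: C(4, 3) = 4; 4 < 25? YES
  n = 5: C(5, 3) = 10; 10 < 25? YES
  n = 6: C(6, 3) = 20; 20 < 25? YES
  n = 7: C(7, 3) = 35; 35 < 25? NO
The largest n with C(n, 3) < 25 is n = 6 (where E[X] = 4/5 ≈ 0.800). Hence R_5(3) > 6, i.e. R_5(3) ≥ 7.

Largest n = 6; hence R_5(3) > 6.


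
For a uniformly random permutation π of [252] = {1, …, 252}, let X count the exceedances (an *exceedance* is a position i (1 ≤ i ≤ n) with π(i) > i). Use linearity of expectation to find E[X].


Write X = Σ_{i=1}^{252} X_i, where X_i = 1_{π(i) > i}.
For each fixed i, π(i) is uniform over {1, …, 252} (marginal of a uniform permutation), so P[π(i) > i] = (n − i)/n. Summing: Σ_{i=1}^{252} (n − i)/n = (0 + 1 + … + 251)/252 = 252(252 − 1)/(2·252) = (252 − 1)/2.
Hence E[X] = Σ_{i=1}^{252} (252 − i)/252 = 251/2 ≈ 125.5000.

E[X] = 251/2 = 125.5000.


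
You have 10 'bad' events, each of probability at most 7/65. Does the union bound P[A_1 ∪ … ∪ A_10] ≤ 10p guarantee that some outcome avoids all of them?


Union bound: P[∪_{i=1}^{10} A_i] ≤ Σ_i P[A_i] ≤ 10·p = 10·(7/65) = 14/13.
Numerically: 14/13 ≈ 1.07692.
Is 14/13 < 1? NO.
Since the bound 14/13 is ≥ 1, the union bound is uninformative here; it does NOT by itself certify existence.

10·p = 14/13 ≈ 1.07692; existence NOT certified by the union bound.


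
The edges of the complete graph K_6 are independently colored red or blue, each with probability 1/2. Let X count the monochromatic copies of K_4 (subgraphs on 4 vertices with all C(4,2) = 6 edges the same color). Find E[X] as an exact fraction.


Let X = Σ_S X_S over the C(6, 4) = 15 subsets S of size 4, where X_S = 1 if the K_4 on S is monochromatic.
For a fixed S, the K_4 on S has C(4, 2) = 6 edges. P[all 6 edges red] = (1/2)^6, and likewise for blue, so P[monochromatic] = 2·(1/2)^6 = 2^{1 − 6} = 1/32.
Summing: E[X] = C(6, 4) · 2^{1 − 6} = 15 · 1/32 = 15/32.
Numerically: E[X] ≈ 0.468750.

E[X] = C(6,4)·2^(1−C(4,2)) = 15/32 ≈ 0.468750.


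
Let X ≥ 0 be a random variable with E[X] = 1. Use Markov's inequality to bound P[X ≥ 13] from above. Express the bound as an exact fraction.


μ = E[X] = 1, a = 13.
Markov: P[X ≥ 13] ≤ μ/a = (1)/13 = 1/13.
Numerically: ≈ 0.077.
(Since a = 13 > μ = 1.000, the bound 1/13 is < 1 and informative.)

P[X ≥ 13] ≤ 1/13 ≈ 0.077.


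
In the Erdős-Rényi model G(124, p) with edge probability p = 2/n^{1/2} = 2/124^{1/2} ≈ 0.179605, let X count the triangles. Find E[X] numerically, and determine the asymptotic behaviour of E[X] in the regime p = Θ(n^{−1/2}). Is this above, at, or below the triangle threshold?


Number of potential triangles: C(124, 3) = 310124.
Each occurs with probability p³ ≈ (0.179605)³ ≈ 5.79371942e-03.
By linearity: E[X] = C(124, 3)·p³ ≈ 310124 · 5.79371942e-03 ≈ 1796.771441.
Since α = 1/2 < 1, p = c/n^{1/2} ≫ 1/n is above the triangle threshold p ~ 1/n. Asymptotically E[X] ~ (c³/6)·n^{3(1−α)} = (2³/6)·n^{1.5} → ∞; triangles are abundant w.h.p.

E[X] ≈ 1796.771441; in regime p = Θ(1/n^{1/2}) E[X] diverges (above the triangle threshold p ~ 1/n).


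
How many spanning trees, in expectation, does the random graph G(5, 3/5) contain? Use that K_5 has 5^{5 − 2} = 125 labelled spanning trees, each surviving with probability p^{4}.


K_5 has 5^{5 − 2} = 125 labelled spanning trees.
For each such spanning tree H, let X_H = 1 if all 4 edges of H are present in G. Then P[X_H = 1] = p^{4} = (3/5)^{4} = 81/625.
By linearity of expectation: E[X] = Σ_H E[X_H] = 125 · p^{4} = 125 · 81/625 = 81/5.
Numerically: E[X] ≈ 16.2.

E[X] = 125 · (3/5)^{4} = 81/5 ≈ 16.2.


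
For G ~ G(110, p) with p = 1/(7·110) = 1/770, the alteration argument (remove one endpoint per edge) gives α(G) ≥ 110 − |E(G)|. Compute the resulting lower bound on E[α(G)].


E[|E(G)|] = C(110, 2)·p = 5995 · (1/770) = 109/14.
E[α(G)] ≥ n − E[|E(G)|] = 110 − 109/14 = 1431/14.
Numerically: ≈ 102.214286.
(This is only a lower bound; the true E[α(G)] may be larger.)

E[α(G)] ≥ 1431/14 ≈ 102.214286.


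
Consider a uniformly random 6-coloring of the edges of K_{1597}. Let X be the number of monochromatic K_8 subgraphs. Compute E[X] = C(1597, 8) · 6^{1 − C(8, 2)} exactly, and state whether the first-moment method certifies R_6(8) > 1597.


E[X] = C(1597, 8) · 6^{1 − 28} = 1031080153060953275445 · 6^{−27} = 1031080153060953275445/1023490369077469249536.
As a reduced fraction: E[X] = 38188153817072343535/37907050706572935168 ≈ 1.007.
Is E[X] < 1? NO.
Since E[X] ≥ 1, the first-moment bound is inconclusive at n = 1597; it does NOT by itself certify R_6(8) > 1597.

E[X] = 38188153817072343535/37907050706572935168 ≈ 1.007; E[X] ≥ 1; first-moment method inconclusive here.


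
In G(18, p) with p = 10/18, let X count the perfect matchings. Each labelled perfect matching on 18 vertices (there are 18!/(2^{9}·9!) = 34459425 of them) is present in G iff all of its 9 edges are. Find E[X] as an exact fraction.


K_18 has 18!/(2^{9}·9!) = 34459425 labelled perfect matchings.
For each such perfect matching H, let X_H = 1 if all 9 edges of H are present in G. Then P[X_H = 1] = p^{9} = (5/9)^{9} = 1953125/387420489.
Summing the indicators: E[X] = Σ_H E[X_H] = 34459425 · p^{9} = 34459425 · 1953125/387420489 = 830908203125/4782969.
Numerically: E[X] ≈ 1.74e+05.

E[X] = 34459425 · (5/9)^{9} = 830908203125/4782969 ≈ 1.74e+05.


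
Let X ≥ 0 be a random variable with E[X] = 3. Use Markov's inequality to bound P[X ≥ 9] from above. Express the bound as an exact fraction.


μ = E[X] = 3, a = 9.
Markov: P[X ≥ 9] ≤ μ/a = (3)/9 = 1/3.
Numerically: ≈ 0.333.
(Since a = 9 > μ = 3.000, the bound 1/3 is < 1 and informative.)

P[X ≥ 9] ≤ 1/3 ≈ 0.333.


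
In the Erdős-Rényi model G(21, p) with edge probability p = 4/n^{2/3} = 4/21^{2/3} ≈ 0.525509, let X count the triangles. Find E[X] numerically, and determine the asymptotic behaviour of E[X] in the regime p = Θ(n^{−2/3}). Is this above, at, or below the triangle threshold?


Number of potential triangles: C(21, 3) = 1330.
Each occurs with probability p³ ≈ (0.525509)³ ≈ 1.45124717e-01.
By linearity: E[X] = C(21, 3)·p³ ≈ 1330 · 1.45124717e-01 ≈ 193.015873.
Since α = 2/3 < 1, p = c/n^{2/3} ≫ 1/n is above the triangle threshold p ~ 1/n. Asymptotically E[X] ~ (c³/6)·n^{3(1−α)} = (4³/6)·n^{1} → ∞; triangles are abundant w.h.p.

E[X] ≈ 193.015873; in regime p = Θ(1/n^{2/3}) E[X] diverges (above the triangle threshold p ~ 1/n).


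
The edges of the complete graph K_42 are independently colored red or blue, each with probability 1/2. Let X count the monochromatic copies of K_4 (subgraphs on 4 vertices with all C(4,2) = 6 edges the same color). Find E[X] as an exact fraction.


Let X = Σ_S X_S over the C(42, 4) = 111930 subsets S of size 4, where X_S = 1 if the K_4 on S is monochromatic.
For a fixed S, the K_4 on S has C(4, 2) = 6 edges. P[all 6 edges red] = (1/2)^6, and likewise for blue, so P[monochromatic] = 2·(1/2)^6 = 2^{1 − 6} = 1/32.
By linearity: E[X] = C(42, 4) · 2^{1 − 6} = 111930 · 1/32 = 55965/16.
Numerically: E[X] ≈ 3497.8125.

E[X] = C(42,4)·2^(1−C(4,2)) = 55965/16 ≈ 3497.8125.


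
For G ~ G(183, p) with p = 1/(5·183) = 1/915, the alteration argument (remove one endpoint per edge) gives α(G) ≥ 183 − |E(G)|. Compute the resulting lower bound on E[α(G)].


E[|E(G)|] = C(183, 2)·p = 16653 · (1/915) = 91/5.
E[α(G)] ≥ n − E[|E(G)|] = 183 − 91/5 = 824/5.
Numerically: ≈ 164.800000.
(This is only a lower bound; the true E[α(G)] may be larger.)

E[α(G)] ≥ 824/5 ≈ 164.800000.


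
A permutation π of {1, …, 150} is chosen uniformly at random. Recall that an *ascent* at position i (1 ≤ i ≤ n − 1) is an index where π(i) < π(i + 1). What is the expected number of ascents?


Write X = Σ X_I over i = 1, …, 149, with X_I the indicator of one ascent.
There are 149 indicators.
For each fixed i, the pair (π(i), π(i+1)) is a uniformly random ordered pair of distinct values from {1, …, 150}; by symmetry P[π(i) < π(i+1)] = 1/2.
By linearity: E[X] = 149 · (1/2) = (150 − 1) · (1/2) = 149/2 ≈ 74.5000.

E[X] = 149/2 = 74.5000.


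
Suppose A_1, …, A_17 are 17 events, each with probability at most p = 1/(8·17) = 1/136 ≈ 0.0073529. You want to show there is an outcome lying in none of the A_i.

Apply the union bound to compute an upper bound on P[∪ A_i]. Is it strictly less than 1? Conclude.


Union bound: P[∪_{i=1}^{17} A_i] ≤ Σ_i P[A_i] ≤ 17·p = 17·(1/136) = 1/8.
Numerically: 1/8 ≈ 0.1250000.
Is 1/8 < 1? YES.
Since P[∪ A_i] ≤ 1/8 < 1, the complement has P[∩ A_i^c] ≥ 1 − 1/8 = 7/8 > 0, so some outcome avoids every A_i.

17·p = 1/8 ≈ 0.1250000; existence CERTIFIED by the union bound.


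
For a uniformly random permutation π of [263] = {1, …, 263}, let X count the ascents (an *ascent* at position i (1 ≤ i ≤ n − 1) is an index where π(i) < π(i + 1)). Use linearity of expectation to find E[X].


Write X = Σ X_I over i = 1, …, 262, with X_I the indicator of one ascent.
There are 262 indicators.
For each fixed i, the pair (π(i), π(i+1)) is a uniformly random ordered pair of distinct values from {1, …, 263}; by symmetry P[π(i) < π(i+1)] = 1/2.
By linearity: E[X] = 262 · (1/2) = (263 − 1) · (1/2) = 131 ≈ 131.000.

E[X] = 131 = 131.000.


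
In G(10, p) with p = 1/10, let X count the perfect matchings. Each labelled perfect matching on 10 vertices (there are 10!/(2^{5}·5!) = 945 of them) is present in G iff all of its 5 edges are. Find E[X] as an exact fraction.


K_10 has 10!/(2^{5}·5!) = 945 labelled perfect matchings.
For each such perfect matching H, let X_H = 1 if all 5 edges of H are present in G. Then P[X_H = 1] = p^{5} = (1/10)^{5} = 1/100000.
By linearity of expectation: E[X] = Σ_H E[X_H] = 945 · p^{5} = 945 · 1/100000 = 189/20000.
Numerically: E[X] ≈ 0.00945.

E[X] = 945 · (1/10)^{5} = 189/20000 ≈ 0.00945.


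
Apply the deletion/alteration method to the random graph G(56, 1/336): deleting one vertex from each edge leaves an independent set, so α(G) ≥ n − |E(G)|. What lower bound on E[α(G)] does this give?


E[|E(G)|] = C(56, 2)·p = 1540 · (1/336) = 55/12.
E[α(G)] ≥ n − E[|E(G)|] = 56 − 55/12 = 617/12.
Numerically: ≈ 51.416667.
(This is only a lower bound; the true E[α(G)] may be larger.)

E[α(G)] ≥ 617/12 ≈ 51.416667.


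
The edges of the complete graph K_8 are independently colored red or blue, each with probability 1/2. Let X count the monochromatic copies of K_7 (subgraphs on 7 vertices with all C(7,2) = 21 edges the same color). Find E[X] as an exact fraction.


Let X = Σ_S X_S over the C(8, 7) = 8 subsets S of size 7, where X_S = 1 if the K_7 on S is monochromatic.
For a fixed S, the K_7 on S has C(7, 2) = 21 edges. P[all 21 edges red] = (1/2)^21, and likewise for blue, so P[monochromatic] = 2·(1/2)^21 = 2^{1 − 21} = 1/1048576.
By linearity: E[X] = C(8, 7) · 2^{1 − 21} = 8 · 1/1048576 = 1/131072.
Numerically: E[X] ≈ 0.000.

E[X] = C(8,7)·2^(1−C(7,2)) = 1/131072 ≈ 0.000.


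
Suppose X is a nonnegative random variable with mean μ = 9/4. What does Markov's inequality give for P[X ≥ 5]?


μ = E[X] = 9/4, a = 5.
Markov: P[X ≥ 5] ≤ μ/a = (9/4)/5 = 9/20.
Numerically: ≈ 0.45000.
(Since a = 5 > μ = 2.25000, the bound 9/20 is < 1 and informative.)

P[X ≥ 5] ≤ 9/20 ≈ 0.45000.


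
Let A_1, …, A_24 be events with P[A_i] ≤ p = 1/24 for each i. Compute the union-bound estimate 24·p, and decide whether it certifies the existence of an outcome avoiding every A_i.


Union bound: P[∪_{i=1}^{24} A_i] ≤ Σ_i P[A_i] ≤ 24·p = 24·(1/24) = 1.
Numerically: 1 ≈ 1.0000.
Is 1 < 1? NO.
Since the bound 1 is ≥ 1, the union bound is uninformative here; it does NOT by itself certify existence.

24·p = 1 ≈ 1.0000; existence NOT certified by the union bound.


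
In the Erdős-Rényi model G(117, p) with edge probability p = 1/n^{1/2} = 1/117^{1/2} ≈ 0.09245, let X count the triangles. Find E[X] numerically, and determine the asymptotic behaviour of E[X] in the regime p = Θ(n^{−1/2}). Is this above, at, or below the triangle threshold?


Number of potential triangles: C(117, 3) = 260130.
Each occurs with probability p³ ≈ (0.09245)³ ≈ 7.9017122e-04.
By linearity: E[X] = C(117, 3)·p³ ≈ 260130 · 7.9017122e-04 ≈ 205.54724.
Since α = 1/2 < 1, p = c/n^{1/2} ≫ 1/n is above the triangle threshold p ~ 1/n. Asymptotically E[X] ~ (c³/6)·n^{3(1−α)} = (1³/6)·n^{1.5} → ∞; triangles are abundant w.h.p.

E[X] ≈ 205.54724; in regime p = Θ(1/n^{1/2}) E[X] diverges (above the triangle threshold p ~ 1/n).


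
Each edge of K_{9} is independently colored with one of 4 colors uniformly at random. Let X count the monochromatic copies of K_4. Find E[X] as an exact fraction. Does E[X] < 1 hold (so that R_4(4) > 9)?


E[X] = C(9, 4) · 4^{1 − 6} = 126 · 4^{−5} = 126/1024.
As a reduced fraction: E[X] = 63/512 ≈ 0.12305.
Is E[X] < 1? YES.
Since E[X] < 1, there exists a 4-coloring of K_{9} with no monochromatic K_4; hence R_4(4) > 9.

E[X] = 63/512 ≈ 0.12305; E[X] < 1, so R_4(4) > 9.


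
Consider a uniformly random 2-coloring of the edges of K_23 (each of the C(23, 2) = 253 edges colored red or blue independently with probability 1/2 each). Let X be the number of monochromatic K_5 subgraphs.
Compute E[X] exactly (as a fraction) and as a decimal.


Let X = Σ_S X_S over the C(23, 5) = 33649 subsets S of size 5, where X_S = 1 if the K_5 on S is monochromatic.
For a fixed S, the K_5 on S has C(5, 2) = 10 edges. P[all 10 edges red] = (1/2)^10, and likewise for blue, so P[monochromatic] = 2·(1/2)^10 = 2^{1 − 10} = 1/512.
By linearity: E[X] = C(23, 5) · 2^{1 − 10} = 33649 · 1/512 = 33649/512.
Numerically: E[X] ≈ 65.72070.

E[X] = C(23,5)·2^(1−C(5,2)) = 33649/512 ≈ 65.72070.


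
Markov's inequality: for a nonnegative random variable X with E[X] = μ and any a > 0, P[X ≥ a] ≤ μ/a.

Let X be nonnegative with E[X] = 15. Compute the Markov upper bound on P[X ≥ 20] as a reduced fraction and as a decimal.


μ = E[X] = 15, a = 20.
Markov: P[X ≥ 20] ≤ μ/a = (15)/20 = 3/4.
Numerically: ≈ 0.7500.
(Since a = 20 > μ = 15.0000, the bound 3/4 is < 1 and informative.)

P[X ≥ 20] ≤ 3/4 ≈ 0.7500.


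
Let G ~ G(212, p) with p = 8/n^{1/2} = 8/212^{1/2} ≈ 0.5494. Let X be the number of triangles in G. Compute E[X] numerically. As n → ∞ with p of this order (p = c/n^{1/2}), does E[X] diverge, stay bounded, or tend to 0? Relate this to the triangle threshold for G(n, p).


Number of potential triangles: C(212, 3) = 1565620.
Each occurs with probability p³ ≈ (0.5494)³ ≈ 1.658694e-01.
By linearity: E[X] = C(212, 3)·p³ ≈ 1565620 · 1.658694e-01 ≈ 259688.3878.
Since α = 1/2 < 1, p = c/n^{1/2} ≫ 1/n is above the triangle threshold p ~ 1/n. Asymptotically E[X] ~ (c³/6)·n^{3(1−α)} = (8³/6)·n^{1.5} → ∞; triangles are abundant w.h.p.

E[X] ≈ 259688.3878; in regime p = Θ(1/n^{1/2}) E[X] diverges (above the triangle threshold p ~ 1/n).


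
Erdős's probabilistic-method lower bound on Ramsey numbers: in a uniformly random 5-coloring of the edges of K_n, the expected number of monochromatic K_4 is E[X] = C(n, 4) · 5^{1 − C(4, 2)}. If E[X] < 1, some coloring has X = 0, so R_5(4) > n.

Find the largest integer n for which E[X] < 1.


We need C(n, 4) · 5^{1 − 6} < 1, i.e. C(n, 4) < 5^{6 − 1} = 3125.
Check values of n near the boundary:
  n = 14: C(14, 4) = 1001; 1001 < 3125? YES
  n = 15: C(15, 4) = 1365; 1365 < 3125? YES
  n = 16: C(16, 4) = 1820; 1820 < 3125? YES
  n = 17: C(17, 4) = 2380; 2380 < 3125? YES
  n = 18: C(18, 4) = 3060; 3060 < 3125? YES
  n = 19: C(19, 4) = 3876; 3876 < 3125? NO
The largest n with C(n, 4) < 3125 is n = 18 (where E[X] = 612/625 ≈ 0.97920). Hence R_5(4) > 18, i.e. R_5(4) ≥ 19.

Largest n = 18; hence R_5(4) > 18.


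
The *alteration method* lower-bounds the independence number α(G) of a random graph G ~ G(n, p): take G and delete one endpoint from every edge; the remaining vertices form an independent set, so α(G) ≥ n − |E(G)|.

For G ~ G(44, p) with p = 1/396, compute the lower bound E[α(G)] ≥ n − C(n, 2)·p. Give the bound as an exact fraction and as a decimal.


E[|E(G)|] = C(44, 2)·p = 946 · (1/396) = 43/18.
E[α(G)] ≥ n − E[|E(G)|] = 44 − 43/18 = 749/18.
Numerically: ≈ 41.611111.
(This is only a lower bound; the true E[α(G)] may be larger.)

E[α(G)] ≥ 749/18 ≈ 41.611111.


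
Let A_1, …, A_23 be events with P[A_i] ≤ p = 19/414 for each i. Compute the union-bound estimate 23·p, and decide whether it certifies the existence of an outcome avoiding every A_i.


Union bound: P[∪_{i=1}^{23} A_i] ≤ Σ_i P[A_i] ≤ 23·p = 23·(19/414) = 19/18.
Numerically: 19/18 ≈ 1.05556.
Is 19/18 < 1? NO.
Since the bound 19/18 is ≥ 1, the union bound is uninformative here; it does NOT by itself certify existence.

23·p = 19/18 ≈ 1.05556; existence NOT certified by the union bound.


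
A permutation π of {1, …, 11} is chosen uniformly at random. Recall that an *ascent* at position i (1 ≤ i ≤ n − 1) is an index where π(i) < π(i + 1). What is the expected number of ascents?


Write X = Σ X_I over i = 1, …, 10, with X_I the indicator of one ascent.
There are 10 indicators.
For each fixed i, the pair (π(i), π(i+1)) is a uniformly random ordered pair of distinct values from {1, …, 11}; by symmetry P[π(i) < π(i+1)] = 1/2.
By linearity: E[X] = 10 · (1/2) = (11 − 1) · (1/2) = 5 ≈ 5.000.

E[X] = 5 = 5.000.


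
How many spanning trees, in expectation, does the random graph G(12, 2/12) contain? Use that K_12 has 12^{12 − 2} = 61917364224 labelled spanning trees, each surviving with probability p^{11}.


K_12 has 12^{12 − 2} = 61917364224 labelled spanning trees.
For each such spanning tree H, let X_H = 1 if all 11 edges of H are present in G. Then P[X_H = 1] = p^{11} = (1/6)^{11} = 1/362797056.
By linearity of expectation: E[X] = Σ_H E[X_H] = 61917364224 · p^{11} = 61917364224 · 1/362797056 = 512/3.
Numerically: E[X] ≈ 170.67.

E[X] = 61917364224 · (1/6)^{11} = 512/3 ≈ 170.67.
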